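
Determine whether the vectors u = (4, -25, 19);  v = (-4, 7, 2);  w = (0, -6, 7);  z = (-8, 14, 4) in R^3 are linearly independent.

There are 4 vectors in a 3-dimensional space, so they cannot be linearly independent.

linearly dependent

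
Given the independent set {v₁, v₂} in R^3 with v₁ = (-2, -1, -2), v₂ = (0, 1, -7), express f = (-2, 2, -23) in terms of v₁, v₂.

f = v₁ + 3v₂

Solve the system with v₁, v₂ as columns and f as the right-hand side.
Row-reducing the augmented matrix gives the unique coefficients (c₁, c₂) = (1, 3).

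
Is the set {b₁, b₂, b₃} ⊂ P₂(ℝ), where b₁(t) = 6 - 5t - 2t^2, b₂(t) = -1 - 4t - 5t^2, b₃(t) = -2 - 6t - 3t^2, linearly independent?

linearly independent

Write each element as a coordinate vector in ℝ³ using {1, t, t^2}.
The matrix [b₁|b₂|b₃] has determinant -139.
A nonzero determinant means the columns are linearly independent.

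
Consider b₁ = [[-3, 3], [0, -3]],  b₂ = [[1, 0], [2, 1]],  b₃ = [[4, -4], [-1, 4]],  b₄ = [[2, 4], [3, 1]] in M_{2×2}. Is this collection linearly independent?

Take coordinates with respect to the standard basis {E₁₁, E₁₂, E₂₁, E₂₂}.
Place the vectors as rows of a 4×4 matrix and reduce to echelon form.
The reduction yields 4 nonzero rows, so the rank is 4.
Since rank = 4 (the number of vectors), the set is linearly independent.

linearly independent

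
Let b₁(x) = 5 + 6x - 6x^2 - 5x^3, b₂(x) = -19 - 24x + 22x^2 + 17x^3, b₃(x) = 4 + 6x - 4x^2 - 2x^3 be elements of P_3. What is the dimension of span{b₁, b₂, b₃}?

Use coordinates relative to {1, x, …, x^3}.
Row-reduce the 3×4 matrix with these as rows.
The echelon form has 2 nonzero rows, so the rank is 2.

2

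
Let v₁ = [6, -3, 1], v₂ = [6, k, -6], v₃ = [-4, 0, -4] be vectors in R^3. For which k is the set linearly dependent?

The vectors are dependent exactly when the determinant of the matrix with rows v₁, v₂, v₃ vanishes.
Expanding, det = -20*k - 144.
Solving -20*k - 144 = 0 yields k = -36/5.

k = -36/5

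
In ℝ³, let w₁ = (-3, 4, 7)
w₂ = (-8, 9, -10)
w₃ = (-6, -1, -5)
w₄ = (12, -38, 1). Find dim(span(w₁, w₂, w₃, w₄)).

Apply Gaussian elimination to the matrix whose rows are w₁, w₂, w₃, w₄.
Reduction leaves 3 leading entries, giving rank 3.
(With 4 elements in a 3-dimensional space the rank is at most 3.)

dim = 3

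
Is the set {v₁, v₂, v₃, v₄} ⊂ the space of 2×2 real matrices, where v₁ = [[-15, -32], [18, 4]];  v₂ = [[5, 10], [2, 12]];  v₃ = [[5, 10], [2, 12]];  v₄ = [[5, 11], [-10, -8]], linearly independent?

Take coordinates with respect to the standard basis {E₁₁, E₁₂, E₂₁, E₂₂}.
Two of the vectors are equal, giving an immediate dependence.

linearly dependent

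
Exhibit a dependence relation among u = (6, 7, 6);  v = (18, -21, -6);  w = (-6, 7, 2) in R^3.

Solve the homogeneous system with u, v, w as columns by row-reducing the coefficient matrix.
One solution (up to scaling) is (0, 1, 3).

v + 3w = 0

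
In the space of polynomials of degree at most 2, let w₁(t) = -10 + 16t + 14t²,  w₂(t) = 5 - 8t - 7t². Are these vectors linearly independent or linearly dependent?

Write each element as a coordinate vector in ℝ³ using {1, t, t²}.
Place the vectors as rows of a 2×3 matrix and reduce to echelon form.
The reduction yields 1 nonzero row, so the rank is 1.
Since rank 1 < 2, the set is linearly dependent.

linearly dependent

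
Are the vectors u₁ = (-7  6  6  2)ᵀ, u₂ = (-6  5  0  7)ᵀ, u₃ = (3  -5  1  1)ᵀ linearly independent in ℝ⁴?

linearly independent

Row-reduce the matrix whose columns are u₁, u₂, u₃.
The reduction yields 3 nonzero rows, so the rank is 3.
Since rank = 3 (the number of vectors), the set is linearly independent.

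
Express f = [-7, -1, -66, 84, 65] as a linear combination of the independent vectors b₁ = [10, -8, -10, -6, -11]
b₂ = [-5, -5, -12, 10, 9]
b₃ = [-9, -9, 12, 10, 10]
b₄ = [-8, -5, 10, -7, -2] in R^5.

f = -b₁ + 4b₂ + b₃ - 4b₄

Write f = c₁b₁ + … + c₄b₄ and equate components.
Row-reducing the augmented matrix gives the unique coefficients (c₁, …, c₄) = (-1, 4, 1, -4).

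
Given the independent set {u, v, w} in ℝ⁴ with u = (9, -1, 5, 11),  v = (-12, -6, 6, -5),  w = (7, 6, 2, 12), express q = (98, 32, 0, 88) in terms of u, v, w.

q = 4u - 4v + 2w

Solve the system with u, v, w as columns and q as the right-hand side.
Row-reducing the augmented matrix gives the unique coefficients (c₁, c₂, c₃) = (4, -4, 2).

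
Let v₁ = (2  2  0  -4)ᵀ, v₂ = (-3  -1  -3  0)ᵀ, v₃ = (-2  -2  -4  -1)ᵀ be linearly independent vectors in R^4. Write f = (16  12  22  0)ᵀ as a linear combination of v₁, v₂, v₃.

f = v₁ - 2v₂ - 4v₃

Write f = c₁v₁ + … + c₃v₃ and equate components.
Row-reducing the augmented matrix gives the unique coefficients (c₁, c₂, c₃) = (1, -2, -4).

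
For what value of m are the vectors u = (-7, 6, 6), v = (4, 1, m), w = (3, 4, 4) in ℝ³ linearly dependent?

m = 1

The set is linearly dependent precisely when det[u; v; w] = 0.
Expanding, det = 46*m - 46.
Solving 46*m - 46 = 0 yields m = 1.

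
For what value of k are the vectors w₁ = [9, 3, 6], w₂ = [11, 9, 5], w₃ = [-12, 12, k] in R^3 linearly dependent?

Dependence holds iff the 3×3 matrix [w₁ w₂ w₃] is singular.
Cofactor expansion gives det = 48*k + 720.
This vanishes exactly when k = -15.

k = -15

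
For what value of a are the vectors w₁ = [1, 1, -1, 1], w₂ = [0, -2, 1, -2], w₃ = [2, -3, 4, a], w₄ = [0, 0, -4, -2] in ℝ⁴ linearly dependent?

a = -5/4

The set is linearly dependent precisely when det[w₁; w₂; w₃; w₄] = 0.
The determinant works out to -8*a - 10.
Solving -8*a - 10 = 0 yields a = -5/4.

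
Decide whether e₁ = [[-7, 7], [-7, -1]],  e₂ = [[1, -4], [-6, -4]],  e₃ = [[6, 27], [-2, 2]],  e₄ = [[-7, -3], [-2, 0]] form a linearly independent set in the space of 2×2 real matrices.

linearly dependent

Take coordinates with respect to the standard basis {E₁₁, E₁₂, E₂₁, E₂₂}.
Place the vectors as rows of a 4×4 matrix and reduce to echelon form.
The reduction yields 3 nonzero rows, so the rank is 3.
Since rank 3 < 4, the set is linearly dependent.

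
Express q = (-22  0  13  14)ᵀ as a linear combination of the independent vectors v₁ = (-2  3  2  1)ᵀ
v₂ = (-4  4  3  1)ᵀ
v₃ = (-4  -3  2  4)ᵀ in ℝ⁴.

Write q = α₁v₁ + … + α₃v₃ and equate components.
Back-substitution yields (α₁, α₂, α₃) = (-1, 3, 3).

q = -v₁ + 3v₂ + 3v₃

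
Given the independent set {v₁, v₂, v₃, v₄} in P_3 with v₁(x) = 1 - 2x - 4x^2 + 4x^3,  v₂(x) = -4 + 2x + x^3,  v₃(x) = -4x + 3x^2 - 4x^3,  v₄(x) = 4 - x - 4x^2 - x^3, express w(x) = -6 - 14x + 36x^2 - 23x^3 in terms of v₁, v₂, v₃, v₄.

w = -2v₁ - 3v₂ + 4v₃ - 4v₄

Take coordinate vectors relative to {1, x, …, x^3}.
Write w = c₁v₁ + … + c₄v₄ and equate components.
Back-substitution yields (c₁, …, c₄) = (-2, -3, 4, -4).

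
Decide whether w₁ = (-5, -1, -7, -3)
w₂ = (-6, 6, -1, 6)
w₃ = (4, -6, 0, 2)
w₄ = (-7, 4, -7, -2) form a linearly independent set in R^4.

Row-reduce the matrix whose columns are w₁, w₂, w₃, w₄.
The reduction yields 4 nonzero rows, so the rank is 4.
Since rank = 4 (the number of vectors), the set is linearly independent.

linearly independent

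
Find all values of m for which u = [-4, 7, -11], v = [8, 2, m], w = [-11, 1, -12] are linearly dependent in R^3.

m = 6

Dependence holds iff the 3×3 matrix [u v w] is singular.
The determinant works out to 438 - 73*m.
Solving 438 - 73*m = 0 yields m = 6.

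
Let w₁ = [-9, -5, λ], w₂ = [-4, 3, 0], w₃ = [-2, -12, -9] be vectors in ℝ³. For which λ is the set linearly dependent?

λ = -47/6

The vectors are dependent exactly when the determinant of the matrix with rows w₁, w₂, w₃ vanishes.
Cofactor expansion gives det = 54*λ + 423.
This vanishes exactly when λ = -47/6.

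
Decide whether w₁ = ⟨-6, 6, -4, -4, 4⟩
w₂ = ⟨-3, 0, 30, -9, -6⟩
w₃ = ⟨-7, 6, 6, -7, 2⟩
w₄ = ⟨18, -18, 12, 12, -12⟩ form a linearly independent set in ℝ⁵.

Place the vectors as rows of a 4×5 matrix and reduce to echelon form.
The reduction yields 2 nonzero rows, so the rank is 2.
Since rank 2 < 4, the set is linearly dependent.

linearly dependent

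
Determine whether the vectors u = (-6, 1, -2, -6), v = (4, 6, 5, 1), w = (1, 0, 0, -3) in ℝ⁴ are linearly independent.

linearly independent

Row-reduce the matrix whose columns are u, v, w.
The reduction yields 3 nonzero rows, so the rank is 3.
Since rank = 3 (the number of vectors), the set is linearly independent.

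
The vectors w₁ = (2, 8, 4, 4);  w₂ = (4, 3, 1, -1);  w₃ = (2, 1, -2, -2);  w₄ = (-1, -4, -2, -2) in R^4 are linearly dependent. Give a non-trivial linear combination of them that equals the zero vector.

Write the vectors as columns of a matrix and find a nonzero vector in its null space.
A generator of the null space is (1, 0, 0, 2).

w₁ + 2w₄ = 0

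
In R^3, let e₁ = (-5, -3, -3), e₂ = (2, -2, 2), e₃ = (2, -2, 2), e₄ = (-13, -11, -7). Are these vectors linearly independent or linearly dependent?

linearly dependent

There are 4 vectors in a 3-dimensional space, so they cannot be linearly independent.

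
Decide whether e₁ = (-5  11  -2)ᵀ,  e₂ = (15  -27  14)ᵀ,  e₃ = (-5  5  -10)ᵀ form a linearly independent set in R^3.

linearly dependent

Form the 3×3 matrix with these as columns; its determinant is 0.
A zero determinant means the columns are linearly dependent.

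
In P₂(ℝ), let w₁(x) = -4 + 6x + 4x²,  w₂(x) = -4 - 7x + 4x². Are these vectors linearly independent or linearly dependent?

linearly independent

Take coordinates with respect to the standard basis {1, x, x²}.
Place the vectors as rows of a 2×3 matrix and reduce to echelon form.
The reduction yields 2 nonzero rows, so the rank is 2.
Since rank = 2 (the number of vectors), the set is linearly independent.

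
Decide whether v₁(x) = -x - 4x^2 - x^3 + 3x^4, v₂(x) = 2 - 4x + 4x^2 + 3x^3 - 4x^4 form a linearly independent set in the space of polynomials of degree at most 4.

linearly independent

Take coordinates with respect to the standard basis {1, x, …, x^4}.
Place the vectors as rows of a 2×5 matrix and reduce to echelon form.
The reduction yields 2 nonzero rows, so the rank is 2.
Since rank = 2 (the number of vectors), the set is linearly independent.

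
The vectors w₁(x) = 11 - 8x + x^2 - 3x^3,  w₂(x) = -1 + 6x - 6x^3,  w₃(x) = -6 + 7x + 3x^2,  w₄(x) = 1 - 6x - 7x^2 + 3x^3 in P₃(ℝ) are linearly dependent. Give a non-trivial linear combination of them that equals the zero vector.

Pass to coordinate vectors relative to the basis {1, x, …, x^3}.
Write the vectors as columns of a matrix and find a nonzero vector in its null space.
The free variable yields coefficients (1, 0, 2, 1) (any nonzero multiple also works).

w₁ + 2w₃ + w₄ = 0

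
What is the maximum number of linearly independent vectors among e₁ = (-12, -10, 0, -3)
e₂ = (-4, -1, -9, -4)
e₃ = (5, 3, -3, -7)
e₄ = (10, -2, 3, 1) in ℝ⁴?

4

Apply Gaussian elimination to the matrix whose rows are e₁, e₂, e₃, e₄.
Exactly 4 pivots survive; hence the rank is 4.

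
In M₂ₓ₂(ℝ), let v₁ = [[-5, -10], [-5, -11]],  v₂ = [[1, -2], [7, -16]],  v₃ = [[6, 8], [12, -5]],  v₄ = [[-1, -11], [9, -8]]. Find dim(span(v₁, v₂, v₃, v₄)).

dim = 3

Pass to coordinate vectors with respect to the basis {E₁₁, E₁₂, E₂₁, E₂₂}.
Apply Gaussian elimination to the matrix whose rows are v₁, v₂, v₃, v₄.
There are 3 pivot columns, so rank = 3.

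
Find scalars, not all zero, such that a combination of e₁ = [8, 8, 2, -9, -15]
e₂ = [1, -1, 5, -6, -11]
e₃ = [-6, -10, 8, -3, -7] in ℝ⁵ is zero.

Write the vectors as columns of a matrix and find a nonzero vector in its null space.
A generator of the null space is (1, -2, 1).

e₁ - 2e₂ + e₃ = 0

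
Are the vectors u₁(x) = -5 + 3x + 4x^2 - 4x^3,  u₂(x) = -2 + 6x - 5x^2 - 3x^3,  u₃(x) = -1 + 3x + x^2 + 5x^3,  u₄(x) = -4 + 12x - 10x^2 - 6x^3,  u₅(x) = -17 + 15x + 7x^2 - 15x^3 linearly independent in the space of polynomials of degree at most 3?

Take coordinates with respect to the standard basis {1, x, …, x^3}.
There are 5 vectors in a 4-dimensional space, so they cannot be linearly independent.

linearly dependent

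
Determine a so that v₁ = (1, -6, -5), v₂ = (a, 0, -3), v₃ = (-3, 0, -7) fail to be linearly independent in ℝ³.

Place the vectors as rows of a 3×3 matrix; dependence ⇔ determinant zero.
The determinant works out to -42*a - 54.
Solving -42*a - 54 = 0 yields a = -9/7.

a = -9/7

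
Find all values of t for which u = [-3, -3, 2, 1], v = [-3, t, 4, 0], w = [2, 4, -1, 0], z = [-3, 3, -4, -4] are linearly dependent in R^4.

The set is linearly dependent precisely when det[u; v; w; z] = 0.
The determinant works out to -7*t - 147.
Solving -7*t - 147 = 0 yields t = -21.

t = -21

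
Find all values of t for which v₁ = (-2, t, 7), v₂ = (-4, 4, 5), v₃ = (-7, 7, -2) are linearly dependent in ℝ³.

The set is linearly dependent precisely when det[v₁; v₂; v₃] = 0.
The determinant works out to 86 - 43*t.
Setting this to zero gives t = 2.

t = 2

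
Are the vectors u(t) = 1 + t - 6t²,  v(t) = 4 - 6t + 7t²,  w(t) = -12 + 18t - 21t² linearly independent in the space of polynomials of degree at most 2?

linearly dependent

Take coordinates with respect to the standard basis {1, t, t²}.
Form the 3×3 matrix with these as columns; its determinant is 0.
A zero determinant means the columns are linearly dependent.
Indeed 3v + w = 0.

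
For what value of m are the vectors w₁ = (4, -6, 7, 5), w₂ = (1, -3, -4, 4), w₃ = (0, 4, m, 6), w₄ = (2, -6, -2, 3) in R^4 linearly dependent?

m = -2/3

Dependence holds iff the 4×4 matrix [w₁ w₂ w₃ w₄] is singular.
Expanding, det = 30*m + 20.
Solving 30*m + 20 = 0 yields m = -2/3.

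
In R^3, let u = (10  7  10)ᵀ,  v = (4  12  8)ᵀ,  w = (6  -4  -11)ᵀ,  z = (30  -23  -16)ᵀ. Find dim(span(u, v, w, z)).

Form the matrix with u, v, w, z as columns and reduce.
The echelon form has 3 nonzero rows, so the rank is 3.
(With 4 elements in a 3-dimensional space the rank is at most 3.)

3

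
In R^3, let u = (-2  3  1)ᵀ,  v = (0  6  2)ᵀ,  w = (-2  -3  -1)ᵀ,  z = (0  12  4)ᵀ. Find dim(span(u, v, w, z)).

Row-reduce the 4×3 matrix with these as rows.
The echelon form has 2 nonzero rows, so the rank is 2.
(With 4 elements in a 3-dimensional space the rank is at most 3.)

dim = 2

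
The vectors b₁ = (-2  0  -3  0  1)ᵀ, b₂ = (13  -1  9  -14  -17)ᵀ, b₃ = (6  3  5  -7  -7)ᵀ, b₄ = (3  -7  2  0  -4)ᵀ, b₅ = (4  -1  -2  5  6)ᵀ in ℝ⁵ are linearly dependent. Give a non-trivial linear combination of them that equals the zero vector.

b₁ - b₂ + 2b₃ + b₄ = 0

Set up α₁b₁ + … + α₅b₅ = 0 and solve the homogeneous system.
A generator of the null space is (1, -1, 2, 1, 0).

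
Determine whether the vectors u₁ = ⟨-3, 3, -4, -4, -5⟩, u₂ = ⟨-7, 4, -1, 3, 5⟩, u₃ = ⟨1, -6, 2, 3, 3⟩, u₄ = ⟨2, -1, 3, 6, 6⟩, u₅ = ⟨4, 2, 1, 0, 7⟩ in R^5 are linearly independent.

linearly independent

The matrix [u₁|u₂|u₃|u₄|u₅] has determinant -2805.
A nonzero determinant means the columns are linearly independent.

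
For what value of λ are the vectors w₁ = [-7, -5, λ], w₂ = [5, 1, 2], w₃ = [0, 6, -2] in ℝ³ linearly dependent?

λ = -8/5

Place the vectors as rows of a 3×3 matrix; dependence ⇔ determinant zero.
The determinant works out to 30*λ + 48.
Setting this to zero gives λ = -8/5.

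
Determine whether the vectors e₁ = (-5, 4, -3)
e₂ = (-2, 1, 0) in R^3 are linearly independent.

linearly independent

Place the vectors as rows of a 2×3 matrix and reduce to echelon form.
The reduction yields 2 nonzero rows, so the rank is 2.
Since rank = 2 (the number of vectors), the set is linearly independent.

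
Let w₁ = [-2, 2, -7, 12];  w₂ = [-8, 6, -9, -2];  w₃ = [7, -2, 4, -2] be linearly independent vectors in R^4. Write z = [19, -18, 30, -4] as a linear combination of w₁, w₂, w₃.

z = -w₁ - 3w₂ - w₃

Solve the system with w₁, w₂, w₃ as columns and z as the right-hand side.
Back-substitution yields (c₁, c₂, c₃) = (-1, -3, -1).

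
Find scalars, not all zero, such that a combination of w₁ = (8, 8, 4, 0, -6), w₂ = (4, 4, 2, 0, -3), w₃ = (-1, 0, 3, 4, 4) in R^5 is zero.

w₁ - 2w₂ = 0

Set up α₁w₁ + … + α₃w₃ = 0 and solve the homogeneous system.
The free variable yields coefficients (1, -2, 0) (any nonzero multiple also works).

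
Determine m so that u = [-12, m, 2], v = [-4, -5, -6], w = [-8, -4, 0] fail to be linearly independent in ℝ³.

m = -5

The vectors are dependent exactly when the determinant of the matrix with rows u, v, w vanishes.
Expanding, det = 48*m + 240.
Solving 48*m + 240 = 0 yields m = -5.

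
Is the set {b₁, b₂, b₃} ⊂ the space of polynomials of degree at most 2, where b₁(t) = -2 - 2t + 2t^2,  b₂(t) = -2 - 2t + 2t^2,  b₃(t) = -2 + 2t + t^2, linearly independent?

Write each element as a coordinate vector in ℝ³ using {1, t, t^2}.
Two of the vectors are equal, giving an immediate dependence.

linearly dependent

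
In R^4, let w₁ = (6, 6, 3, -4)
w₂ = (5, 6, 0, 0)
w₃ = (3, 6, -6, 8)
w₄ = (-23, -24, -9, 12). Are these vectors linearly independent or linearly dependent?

The matrix [w₁|w₂|w₃|w₄] has determinant 0.
A zero determinant means the columns are linearly dependent.
Indeed 2w₁ - 3w₂ + w₃ = 0.

linearly dependent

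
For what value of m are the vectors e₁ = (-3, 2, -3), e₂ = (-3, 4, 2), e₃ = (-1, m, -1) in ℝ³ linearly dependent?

m = 2/3

The vectors are dependent exactly when the determinant of the matrix with rows e₁, e₂, e₃ vanishes.
Expanding, det = 15*m - 10.
This vanishes exactly when m = 2/3.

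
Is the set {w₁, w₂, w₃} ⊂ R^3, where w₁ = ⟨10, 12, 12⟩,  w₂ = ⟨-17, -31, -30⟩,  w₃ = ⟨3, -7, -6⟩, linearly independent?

The matrix [w₁|w₂|w₃] has determinant 0.
A zero determinant means the columns are linearly dependent.
Indeed 2w₁ + w₂ - w₃ = 0.

linearly dependent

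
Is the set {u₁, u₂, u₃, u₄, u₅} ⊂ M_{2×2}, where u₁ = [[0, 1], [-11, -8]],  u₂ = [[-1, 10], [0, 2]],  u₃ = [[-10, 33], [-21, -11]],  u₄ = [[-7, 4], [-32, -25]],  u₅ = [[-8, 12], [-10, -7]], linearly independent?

linearly dependent

Write each element as a coordinate vector in ℝ⁴ using {E₁₁, E₁₂, E₂₁, E₂₂}.
There are 5 vectors in a 4-dimensional space, so they cannot be linearly independent.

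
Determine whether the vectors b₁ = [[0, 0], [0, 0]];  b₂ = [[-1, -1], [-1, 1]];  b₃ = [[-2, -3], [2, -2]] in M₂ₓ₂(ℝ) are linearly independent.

linearly dependent

Take coordinates with respect to the standard basis {E₁₁, E₁₂, E₂₁, E₂₂}.
One of the vectors is the zero vector, so the set is linearly dependent.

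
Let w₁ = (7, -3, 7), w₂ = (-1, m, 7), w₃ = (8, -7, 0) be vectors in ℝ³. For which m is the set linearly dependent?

The vectors are dependent exactly when the determinant of the matrix with rows w₁, w₂, w₃ vanishes.
Expanding, det = 224 - 56*m.
This vanishes exactly when m = 4.

m = 4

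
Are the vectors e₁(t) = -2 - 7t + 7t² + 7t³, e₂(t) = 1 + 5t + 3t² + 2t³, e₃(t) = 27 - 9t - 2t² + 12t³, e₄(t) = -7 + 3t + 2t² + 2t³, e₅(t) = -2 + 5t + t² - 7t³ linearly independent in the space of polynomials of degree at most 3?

linearly dependent

Take coordinates with respect to the standard basis {1, t, …, t³}.
There are 5 vectors in a 4-dimensional space, so they cannot be linearly independent.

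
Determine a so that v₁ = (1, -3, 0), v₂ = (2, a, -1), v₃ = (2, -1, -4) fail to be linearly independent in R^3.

a = -19/4

Place the vectors as rows of a 3×3 matrix; dependence ⇔ determinant zero.
Cofactor expansion gives det = -4*a - 19.
Setting this to zero gives a = -19/4.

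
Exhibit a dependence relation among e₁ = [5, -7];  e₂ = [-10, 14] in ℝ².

2e₁ + e₂ = 0

Set up α₁e₁ + α₂e₂ = 0 and solve the homogeneous system.
A generator of the null space is (2, 1).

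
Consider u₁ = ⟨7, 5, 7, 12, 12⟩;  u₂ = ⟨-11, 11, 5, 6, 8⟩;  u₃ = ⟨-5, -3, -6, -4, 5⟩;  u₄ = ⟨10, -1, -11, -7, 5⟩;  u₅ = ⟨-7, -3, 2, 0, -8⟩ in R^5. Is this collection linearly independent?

linearly independent

The matrix [u₁|u₂|u₃|u₄|u₅] has determinant -49086.
A nonzero determinant means the columns are linearly independent.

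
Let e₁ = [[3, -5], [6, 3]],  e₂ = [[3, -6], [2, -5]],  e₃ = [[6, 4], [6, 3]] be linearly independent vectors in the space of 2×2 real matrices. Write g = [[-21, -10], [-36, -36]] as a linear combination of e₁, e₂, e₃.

Work in coordinates with respect to the standard basis {E₁₁, E₁₂, E₂₁, E₂₂}.
Set up the augmented matrix [e₁ | e₂ | e₃ | g] and row-reduce.
The system has the unique solution (a₁, a₂, a₃) = (-4, 3, -3).

g = -4e₁ + 3e₂ - 3e₃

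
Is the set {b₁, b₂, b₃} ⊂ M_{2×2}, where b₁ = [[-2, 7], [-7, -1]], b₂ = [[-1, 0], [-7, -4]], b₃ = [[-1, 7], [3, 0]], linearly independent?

Take coordinates with respect to the standard basis {E₁₁, E₁₂, E₂₁, E₂₂}.
Row-reduce the matrix whose columns are b₁, b₂, b₃.
The reduction yields 3 nonzero rows, so the rank is 3.
Since rank = 3 (the number of vectors), the set is linearly independent.

linearly independent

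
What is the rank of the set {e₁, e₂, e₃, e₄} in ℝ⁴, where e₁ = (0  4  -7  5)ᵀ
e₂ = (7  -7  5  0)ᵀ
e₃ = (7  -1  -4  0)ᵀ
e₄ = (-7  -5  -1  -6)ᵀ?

4

Put the 4×4 matrix [e₁|e₂|e₃|e₄] into echelon form.
There are 4 pivot columns, so rank = 4.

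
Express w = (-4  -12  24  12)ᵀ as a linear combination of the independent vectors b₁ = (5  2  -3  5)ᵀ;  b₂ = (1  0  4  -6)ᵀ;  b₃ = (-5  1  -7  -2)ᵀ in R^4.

w = -4b₁ - 4b₂ - 4b₃

Set up the augmented matrix [b₁ | b₂ | b₃ | w] and row-reduce.
The system has the unique solution (a₁, a₂, a₃) = (-4, -4, -4).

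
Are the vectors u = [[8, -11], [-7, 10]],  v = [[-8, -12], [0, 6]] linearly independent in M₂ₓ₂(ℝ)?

linearly independent

Take coordinates with respect to the standard basis {E₁₁, E₁₂, E₂₁, E₂₂}.
Row-reduce the matrix whose columns are u, v.
The reduction yields 2 nonzero rows, so the rank is 2.
Since rank = 2 (the number of vectors), the set is linearly independent.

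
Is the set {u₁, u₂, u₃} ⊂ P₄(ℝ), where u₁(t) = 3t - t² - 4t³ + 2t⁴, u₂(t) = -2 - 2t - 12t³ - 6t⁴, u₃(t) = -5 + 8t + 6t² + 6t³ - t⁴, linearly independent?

linearly independent

Write each element as a coordinate vector in ℝ⁵ using {1, t, …, t⁴}.
Row-reduce the matrix whose columns are u₁, u₂, u₃.
The reduction yields 3 nonzero rows, so the rank is 3.
Since rank = 3 (the number of vectors), the set is linearly independent.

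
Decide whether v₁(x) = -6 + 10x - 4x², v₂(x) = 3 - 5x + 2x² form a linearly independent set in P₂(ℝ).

Write each element as a coordinate vector in ℝ³ using {1, x, x²}.
Place the vectors as rows of a 2×3 matrix and reduce to echelon form.
The reduction yields 1 nonzero row, so the rank is 1.
Since rank 1 < 2, the set is linearly dependent.
Indeed v₁ + 2v₂ = 0.

linearly dependent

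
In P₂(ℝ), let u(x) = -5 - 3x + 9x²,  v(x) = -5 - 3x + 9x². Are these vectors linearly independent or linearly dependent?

linearly dependent

Take coordinates with respect to the standard basis {1, x, x²}.
Place the vectors as rows of a 2×3 matrix and reduce to echelon form.
The reduction yields 1 nonzero row, so the rank is 1.
Since rank 1 < 2, the set is linearly dependent.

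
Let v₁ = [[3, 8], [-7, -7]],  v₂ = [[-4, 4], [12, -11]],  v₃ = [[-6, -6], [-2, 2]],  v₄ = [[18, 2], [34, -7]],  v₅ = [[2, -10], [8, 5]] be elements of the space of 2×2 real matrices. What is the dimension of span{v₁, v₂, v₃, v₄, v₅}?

dim = 4

Pass to coordinate vectors with respect to the basis {E₁₁, E₁₂, E₂₁, E₂₂}.
Put the 4×5 matrix [v₁|v₂|v₃|v₄|v₅] into echelon form.
Reduction leaves 4 leading entries, giving rank 4.
(With 5 elements in a 4-dimensional space the rank is at most 4.)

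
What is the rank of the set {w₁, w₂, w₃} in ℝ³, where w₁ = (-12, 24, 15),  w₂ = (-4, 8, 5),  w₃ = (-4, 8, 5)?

Row-reduce the 3×3 matrix with these as rows.
The echelon form has 1 nonzero row, so the rank is 1.

rank 1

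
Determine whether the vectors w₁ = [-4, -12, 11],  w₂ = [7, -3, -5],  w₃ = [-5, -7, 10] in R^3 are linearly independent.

linearly independent

The matrix [w₁|w₂|w₃] has determinant 96.
A nonzero determinant means the columns are linearly independent.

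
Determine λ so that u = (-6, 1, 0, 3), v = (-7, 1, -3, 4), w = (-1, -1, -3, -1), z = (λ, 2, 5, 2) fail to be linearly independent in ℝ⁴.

λ = 11/3

Place the vectors as rows of a 4×4 matrix; dependence ⇔ determinant zero.
Cofactor expansion gives det = 3*λ - 11.
This vanishes exactly when λ = 11/3.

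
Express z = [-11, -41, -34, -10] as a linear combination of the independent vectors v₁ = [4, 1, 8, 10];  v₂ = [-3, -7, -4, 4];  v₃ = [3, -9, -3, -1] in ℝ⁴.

z = -2v₁ + 3v₂ + 2v₃

Set up the augmented matrix [v₁ | v₂ | v₃ | z] and row-reduce.
Back-substitution yields (a₁, a₂, a₃) = (-2, 3, 2).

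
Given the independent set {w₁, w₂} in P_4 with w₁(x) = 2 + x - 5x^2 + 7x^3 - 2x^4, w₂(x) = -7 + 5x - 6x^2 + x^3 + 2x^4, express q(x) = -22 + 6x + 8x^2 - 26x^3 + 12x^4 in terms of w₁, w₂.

Identify each element with its coordinate vector in ℝ⁵ via {1, x, …, x^4}.
Set up the augmented matrix [w₁ | w₂ | q] and row-reduce.
Row-reducing the augmented matrix gives the unique coefficients (c₁, c₂) = (-4, 2).

q = -4w₁ + 2w₂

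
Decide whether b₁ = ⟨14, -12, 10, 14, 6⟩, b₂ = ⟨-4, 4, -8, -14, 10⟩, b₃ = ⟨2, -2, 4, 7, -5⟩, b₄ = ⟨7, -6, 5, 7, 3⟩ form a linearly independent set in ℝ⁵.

linearly dependent

Row-reduce the matrix whose columns are b₁, b₂, b₃, b₄.
The reduction yields 2 nonzero rows, so the rank is 2.
Since rank 2 < 4, the set is linearly dependent.
Indeed b₂ + 2b₃ = 0.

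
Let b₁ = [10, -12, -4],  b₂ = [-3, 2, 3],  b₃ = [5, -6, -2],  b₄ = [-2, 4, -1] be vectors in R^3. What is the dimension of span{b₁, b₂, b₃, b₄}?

2

Row-reduce the 4×3 matrix with these as rows.
Reduction leaves 2 leading entries, giving rank 2.
(With 4 elements in a 3-dimensional space the rank is at most 3.)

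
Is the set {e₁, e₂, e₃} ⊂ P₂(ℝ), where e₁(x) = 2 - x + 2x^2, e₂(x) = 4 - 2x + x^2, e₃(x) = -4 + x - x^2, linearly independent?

Take coordinates with respect to the standard basis {1, x, x^2}.
Row-reduce the matrix whose columns are e₁, e₂, e₃.
The reduction yields 3 nonzero rows, so the rank is 3.
Since rank = 3 (the number of vectors), the set is linearly independent.

linearly independent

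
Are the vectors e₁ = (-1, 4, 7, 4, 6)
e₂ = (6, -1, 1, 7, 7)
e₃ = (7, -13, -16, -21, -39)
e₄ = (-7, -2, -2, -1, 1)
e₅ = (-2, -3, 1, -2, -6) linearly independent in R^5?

linearly dependent

Place the vectors as rows of a 5×5 matrix and reduce to echelon form.
The reduction yields 4 nonzero rows, so the rank is 4.
Since rank 4 < 5, the set is linearly dependent.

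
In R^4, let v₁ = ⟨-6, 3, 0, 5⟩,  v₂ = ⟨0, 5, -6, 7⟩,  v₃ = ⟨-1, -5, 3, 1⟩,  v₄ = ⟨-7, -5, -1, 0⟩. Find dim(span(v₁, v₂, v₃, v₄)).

Row-reduce the 4×4 matrix with these as rows.
Reduction leaves 4 leading entries, giving rank 4.

dim = 4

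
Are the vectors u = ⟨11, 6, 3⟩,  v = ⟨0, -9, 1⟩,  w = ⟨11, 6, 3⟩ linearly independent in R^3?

Two of the vectors are equal, giving an immediate dependence.

linearly dependent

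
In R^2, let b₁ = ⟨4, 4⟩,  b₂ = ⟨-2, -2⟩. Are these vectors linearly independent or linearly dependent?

linearly dependent

Form the 2×2 matrix with these as columns; its determinant is 0.
A zero determinant means the columns are linearly dependent.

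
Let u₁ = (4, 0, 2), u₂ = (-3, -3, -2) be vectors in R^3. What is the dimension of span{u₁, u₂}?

Row-reduce the 2×3 matrix with these as rows.
The echelon form has 2 nonzero rows, so the rank is 2.

2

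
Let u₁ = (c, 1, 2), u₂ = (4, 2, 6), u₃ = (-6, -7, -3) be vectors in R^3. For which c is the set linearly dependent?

Dependence holds iff the 3×3 matrix [u₁ u₂ u₃] is singular.
Expanding, det = 36*c - 56.
Setting this to zero gives c = 14/9.

c = 14/9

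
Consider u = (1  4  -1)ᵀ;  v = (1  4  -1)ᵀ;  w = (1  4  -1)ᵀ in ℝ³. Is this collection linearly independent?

Two of the vectors are equal, giving an immediate dependence.

linearly dependent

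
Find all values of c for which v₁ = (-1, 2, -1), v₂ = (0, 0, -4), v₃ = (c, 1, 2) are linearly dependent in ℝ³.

c = -1/2

Place the vectors as rows of a 3×3 matrix; dependence ⇔ determinant zero.
The determinant works out to -8*c - 4.
Solving -8*c - 4 = 0 yields c = -1/2.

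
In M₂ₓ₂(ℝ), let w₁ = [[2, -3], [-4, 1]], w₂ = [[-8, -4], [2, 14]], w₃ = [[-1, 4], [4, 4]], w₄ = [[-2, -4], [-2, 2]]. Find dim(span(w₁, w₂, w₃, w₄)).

dim = 3

Represent each element by its coordinate vector in ℝ⁴.
Put the 4×4 matrix [w₁|w₂|w₃|w₄] into echelon form.
The echelon form has 3 nonzero rows, so the rank is 3.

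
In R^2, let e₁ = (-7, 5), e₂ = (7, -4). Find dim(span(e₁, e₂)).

dim = 2

Row-reduce the 2×2 matrix with these as rows.
Exactly 2 pivots survive; hence the rank is 2.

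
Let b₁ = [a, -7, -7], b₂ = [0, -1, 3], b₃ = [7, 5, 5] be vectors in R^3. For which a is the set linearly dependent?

Dependence holds iff the 3×3 matrix [b₁ b₂ b₃] is singular.
The determinant works out to -20*a - 196.
This vanishes exactly when a = -49/5.

a = -49/5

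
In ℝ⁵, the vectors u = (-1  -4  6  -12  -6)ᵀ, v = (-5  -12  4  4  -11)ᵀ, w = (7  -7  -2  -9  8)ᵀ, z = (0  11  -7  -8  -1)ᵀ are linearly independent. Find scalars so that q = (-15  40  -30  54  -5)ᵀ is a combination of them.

Since u, v, w, z are independent, the coefficients expressing q are uniquely determined by a linear system.
Back-substitution yields (a₁, …, a₄) = (-4, 1, -2, 2).

q = -4u + v - 2w + 2z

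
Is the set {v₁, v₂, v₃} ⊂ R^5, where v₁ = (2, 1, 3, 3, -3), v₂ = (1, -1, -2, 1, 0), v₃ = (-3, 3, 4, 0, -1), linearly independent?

linearly independent

Row-reduce the matrix whose columns are v₁, v₂, v₃.
The reduction yields 3 nonzero rows, so the rank is 3.
Since rank = 3 (the number of vectors), the set is linearly independent.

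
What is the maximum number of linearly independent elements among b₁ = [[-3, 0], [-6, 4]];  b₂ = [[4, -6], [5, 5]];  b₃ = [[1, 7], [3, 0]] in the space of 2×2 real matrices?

3

Pass to coordinate vectors with respect to the basis {E₁₁, E₁₂, E₂₁, E₂₂}.
Row-reduce the 3×4 matrix with these as rows.
Reduction leaves 3 leading entries, giving rank 3.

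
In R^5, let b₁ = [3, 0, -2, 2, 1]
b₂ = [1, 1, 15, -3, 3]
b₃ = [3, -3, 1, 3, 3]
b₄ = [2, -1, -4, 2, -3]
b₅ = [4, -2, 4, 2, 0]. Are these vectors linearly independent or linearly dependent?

linearly dependent

Place the vectors as rows of a 5×5 matrix and reduce to echelon form.
The reduction yields 4 nonzero rows, so the rank is 4.
Since rank 4 < 5, the set is linearly dependent.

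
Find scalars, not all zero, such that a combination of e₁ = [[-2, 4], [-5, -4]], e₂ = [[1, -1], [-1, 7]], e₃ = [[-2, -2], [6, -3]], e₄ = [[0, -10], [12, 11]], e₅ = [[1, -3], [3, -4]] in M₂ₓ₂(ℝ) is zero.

Write each element as a vector in ℝ⁴ using {E₁₁, E₁₂, E₂₁, E₂₂}.
Row-reduce the matrix with e₁, e₂, e₃, e₄, e₅ as columns; the null space gives the coefficients.
One solution (up to scaling) is (0, 3, 2, -1, 1).

3e₂ + 2e₃ - e₄ + e₅ = 0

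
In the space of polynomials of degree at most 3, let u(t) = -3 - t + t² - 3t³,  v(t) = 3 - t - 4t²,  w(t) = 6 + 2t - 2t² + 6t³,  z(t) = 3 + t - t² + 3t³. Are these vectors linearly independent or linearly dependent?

Write each element as a coordinate vector in ℝ⁴ using {1, t, …, t³}.
One vector is a scalar multiple of another, so the set is dependent.

linearly dependent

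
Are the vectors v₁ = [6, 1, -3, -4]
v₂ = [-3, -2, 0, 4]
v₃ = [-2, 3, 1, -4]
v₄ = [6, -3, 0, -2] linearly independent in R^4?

linearly independent

Place the vectors as rows of a 4×4 matrix and reduce to echelon form.
The reduction yields 4 nonzero rows, so the rank is 4.
Since rank = 4 (the number of vectors), the set is linearly independent.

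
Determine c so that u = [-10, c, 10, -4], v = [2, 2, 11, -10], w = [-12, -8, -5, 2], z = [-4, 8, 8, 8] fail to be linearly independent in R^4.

The set is linearly dependent precisely when det[u; v; w; z] = 0.
The determinant works out to -2016*c - 2016.
Setting this to zero gives c = -1.

c = -1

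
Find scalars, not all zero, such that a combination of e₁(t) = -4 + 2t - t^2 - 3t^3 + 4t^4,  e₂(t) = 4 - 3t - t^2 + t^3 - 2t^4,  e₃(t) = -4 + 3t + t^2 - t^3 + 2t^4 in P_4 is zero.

e₂ + e₃ = 0

Write each element as a vector in ℝ⁵ using {1, t, …, t^4}.
Set up α₁e₁ + … + α₃e₃ = 0 and solve the homogeneous system.
One solution (up to scaling) is (0, 1, 1).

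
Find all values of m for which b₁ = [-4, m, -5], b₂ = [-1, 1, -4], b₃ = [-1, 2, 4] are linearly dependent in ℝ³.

The vectors are dependent exactly when the determinant of the matrix with rows b₁, b₂, b₃ vanishes.
The determinant works out to 8*m - 43.
Setting this to zero gives m = 43/8.

m = 43/8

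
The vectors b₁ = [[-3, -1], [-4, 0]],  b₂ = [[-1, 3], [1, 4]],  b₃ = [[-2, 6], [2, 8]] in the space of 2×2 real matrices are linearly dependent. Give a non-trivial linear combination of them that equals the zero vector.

Take coordinates with respect to {E₁₁, E₁₂, E₂₁, E₂₂}.
Write the vectors as columns of a matrix and find a nonzero vector in its null space.
A generator of the null space is (0, 2, -1).

2b₂ - b₃ = 0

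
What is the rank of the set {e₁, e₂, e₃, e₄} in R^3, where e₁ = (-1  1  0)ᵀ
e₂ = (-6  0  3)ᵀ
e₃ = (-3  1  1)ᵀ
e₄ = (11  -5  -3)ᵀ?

2

Form the matrix with e₁, e₂, e₃, e₄ as columns and reduce.
Exactly 2 pivots survive; hence the rank is 2.
(With 4 elements in a 3-dimensional space the rank is at most 3.)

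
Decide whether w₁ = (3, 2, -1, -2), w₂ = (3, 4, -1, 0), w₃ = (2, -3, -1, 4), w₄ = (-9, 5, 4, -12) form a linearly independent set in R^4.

linearly dependent

Place the vectors as rows of a 4×4 matrix and reduce to echelon form.
The reduction yields 3 nonzero rows, so the rank is 3.
Since rank 3 < 4, the set is linearly dependent.
Indeed w₂ + 3w₃ + w₄ = 0.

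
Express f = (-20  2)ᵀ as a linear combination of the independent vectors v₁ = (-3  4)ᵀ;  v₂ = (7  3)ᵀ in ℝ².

f = 2v₁ - 2v₂

Write f = α₁v₁ + α₂v₂ and equate components.
Back-substitution yields (α₁, α₂) = (2, -2).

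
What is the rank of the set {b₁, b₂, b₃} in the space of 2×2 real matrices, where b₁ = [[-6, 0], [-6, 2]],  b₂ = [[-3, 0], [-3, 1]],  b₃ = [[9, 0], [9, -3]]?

1

Represent each element by its coordinate vector in ℝ⁴.
Form the matrix with b₁, b₂, b₃ as columns and reduce.
Exactly 1 pivot survives; hence the rank is 1.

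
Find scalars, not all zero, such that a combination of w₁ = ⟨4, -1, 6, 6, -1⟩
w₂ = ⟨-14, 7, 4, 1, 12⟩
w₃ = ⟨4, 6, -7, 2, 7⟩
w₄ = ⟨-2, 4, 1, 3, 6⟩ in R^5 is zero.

Solve the homogeneous system with w₁, w₂, w₃, w₄ as columns by row-reducing the coefficient matrix.
A generator of the null space is (1, 1, 1, -3).

w₁ + w₂ + w₃ - 3w₄ = 0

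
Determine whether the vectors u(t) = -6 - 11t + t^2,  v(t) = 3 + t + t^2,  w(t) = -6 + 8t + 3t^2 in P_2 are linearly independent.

linearly independent

Take coordinates with respect to the standard basis {1, t, t^2}.
Form the 3×3 matrix with these as columns; its determinant is 225.
A nonzero determinant means the columns are linearly independent.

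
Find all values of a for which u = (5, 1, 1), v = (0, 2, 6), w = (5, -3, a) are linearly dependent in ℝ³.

Dependence holds iff the 3×3 matrix [u v w] is singular.
The determinant works out to 10*a + 110.
This vanishes exactly when a = -11.

a = -11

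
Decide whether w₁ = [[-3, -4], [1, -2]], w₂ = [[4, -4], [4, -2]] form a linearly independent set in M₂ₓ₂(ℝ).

Write each element as a coordinate vector in ℝ⁴ using {E₁₁, E₁₂, E₂₁, E₂₂}.
Place the vectors as rows of a 2×4 matrix and reduce to echelon form.
The reduction yields 2 nonzero rows, so the rank is 2.
Since rank = 2 (the number of vectors), the set is linearly independent.

linearly independent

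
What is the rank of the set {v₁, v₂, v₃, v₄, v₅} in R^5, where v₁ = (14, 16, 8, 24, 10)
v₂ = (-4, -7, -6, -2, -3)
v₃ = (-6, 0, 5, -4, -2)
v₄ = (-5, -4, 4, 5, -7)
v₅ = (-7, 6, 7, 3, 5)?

Put the 5×5 matrix [v₁|v₂|v₃|v₄|v₅] into echelon form.
The echelon form has 4 nonzero rows, so the rank is 4.

4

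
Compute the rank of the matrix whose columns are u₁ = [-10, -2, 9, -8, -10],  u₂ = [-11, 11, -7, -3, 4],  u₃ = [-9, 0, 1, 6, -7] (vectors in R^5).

3

Put the 5×3 matrix [u₁|u₂|u₃] into echelon form.
Exactly 3 pivots survive; hence the rank is 3.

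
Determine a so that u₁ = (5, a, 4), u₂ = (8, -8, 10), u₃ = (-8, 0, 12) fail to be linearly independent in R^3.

The set is linearly dependent precisely when det[u₁; u₂; u₃] = 0.
Cofactor expansion gives det = -176*a - 736.
This vanishes exactly when a = -46/11.

a = -46/11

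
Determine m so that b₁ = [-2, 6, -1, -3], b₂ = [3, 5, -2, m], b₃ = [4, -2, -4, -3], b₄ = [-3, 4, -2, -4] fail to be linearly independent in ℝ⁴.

m = -5/2

Place the vectors as rows of a 4×4 matrix; dependence ⇔ determinant zero.
The determinant works out to 70*m + 175.
Solving 70*m + 175 = 0 yields m = -5/2.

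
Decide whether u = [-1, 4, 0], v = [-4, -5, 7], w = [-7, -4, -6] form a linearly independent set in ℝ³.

Form the 3×3 matrix with these as columns; its determinant is -350.
A nonzero determinant means the columns are linearly independent.

linearly independent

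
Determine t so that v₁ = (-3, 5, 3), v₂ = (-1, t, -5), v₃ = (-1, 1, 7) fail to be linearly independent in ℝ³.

The set is linearly dependent precisely when det[v₁; v₂; v₃] = 0.
The determinant works out to 42 - 18*t.
Setting this to zero gives t = 7/3.

t = 7/3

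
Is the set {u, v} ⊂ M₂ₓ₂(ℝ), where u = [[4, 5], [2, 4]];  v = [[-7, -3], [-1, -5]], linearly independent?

Take coordinates with respect to the standard basis {E₁₁, E₁₂, E₂₁, E₂₂}.
Place the vectors as rows of a 2×4 matrix and reduce to echelon form.
The reduction yields 2 nonzero rows, so the rank is 2.
Since rank = 2 (the number of vectors), the set is linearly independent.

linearly independent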